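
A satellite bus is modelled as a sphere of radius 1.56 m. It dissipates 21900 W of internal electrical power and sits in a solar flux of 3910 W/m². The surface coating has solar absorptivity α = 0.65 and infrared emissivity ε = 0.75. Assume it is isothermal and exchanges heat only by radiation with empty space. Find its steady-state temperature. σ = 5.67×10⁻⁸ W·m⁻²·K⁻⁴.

T ≈ 422 K

At steady state, absorbed solar power + internal power = radiated power.
Absorbed: α·S·A_cross = 0.65·3910·7.645 = 19430 W (cross-section πr²).
Total input = 19430 + 21900 = 41330 W.
Radiated: εσ·A_surf·T⁴ with A_surf = 4πr² = 30.58 m².
T⁴ = 41330/(0.75·5.67×10⁻⁸·30.58) = 3.178×10¹⁰ K⁴.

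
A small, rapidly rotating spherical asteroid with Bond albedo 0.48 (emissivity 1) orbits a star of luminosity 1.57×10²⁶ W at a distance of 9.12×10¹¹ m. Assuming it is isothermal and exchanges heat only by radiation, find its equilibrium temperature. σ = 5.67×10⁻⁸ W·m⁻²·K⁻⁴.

First find the stellar flux at distance d: S = L/(4πd²) = 1.57×10²⁶/(4π·(9.12×10¹¹)²) = 15.02 W/m².
For an isothermal sphere, absorbed (1−a)S·πr² = emitted σ·4πr²·T⁴, so T⁴ = (1−a)S/(4σ).
T⁴ = 0.520·15.02/(4·5.67×10⁻⁸) = 3.444×10⁷ K⁴.

T ≈ 76.6 K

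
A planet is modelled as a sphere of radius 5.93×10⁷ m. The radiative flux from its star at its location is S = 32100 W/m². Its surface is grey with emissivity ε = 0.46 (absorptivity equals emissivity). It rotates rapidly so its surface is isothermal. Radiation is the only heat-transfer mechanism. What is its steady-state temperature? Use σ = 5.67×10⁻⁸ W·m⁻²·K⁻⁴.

At equilibrium, absorbed power = emitted power.
Absorbing cross-section = πr² = 1.105×10¹⁶ m²; emitting surface = 4πr² = 4.419×10¹⁶ m² (ratio 4).
εS·A_cross = εσ·A_surf·T⁴  ⇒  T⁴ = S/(4σ)   (ε cancels).
T⁴ = 32100/(4·5.67×10⁻⁸) = 1.415×10¹¹ K⁴.
T = (1.415×10¹¹)^(1/4).

T ≈ 613 K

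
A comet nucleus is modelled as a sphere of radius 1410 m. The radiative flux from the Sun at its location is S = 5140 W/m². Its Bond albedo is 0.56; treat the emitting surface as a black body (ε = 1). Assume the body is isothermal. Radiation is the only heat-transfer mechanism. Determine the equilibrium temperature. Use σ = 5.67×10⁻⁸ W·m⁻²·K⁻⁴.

T ≈ 316 K

At equilibrium, absorbed power = emitted power.
Absorbing cross-section = πr² = 6.246×10⁶ m²; emitting surface = 4πr² = 2.498×10⁷ m² (ratio 4).
(1−a)S·A_cross = εσ·A_surf·T⁴  ⇒  T⁴ = (1−a)S/(4σ).
T⁴ = 0.440·5140/(4·5.67×10⁻⁸) = 9.972×10⁹ K⁴.
T = (9.972×10⁹)^(1/4).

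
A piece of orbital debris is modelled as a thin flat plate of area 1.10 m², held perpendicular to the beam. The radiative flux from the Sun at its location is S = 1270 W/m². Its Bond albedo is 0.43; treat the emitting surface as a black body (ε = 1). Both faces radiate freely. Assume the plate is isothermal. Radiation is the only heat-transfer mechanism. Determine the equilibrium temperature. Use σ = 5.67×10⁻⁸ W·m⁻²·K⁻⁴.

At equilibrium, absorbed power = emitted power.
Absorbing cross-section = A = 1.100 m²; emitting surface = 2A = 2.200 m² (ratio 2).
(1−a)S·A_cross = εσ·A_surf·T⁴  ⇒  T⁴ = (1−a)S/(2σ).
T⁴ = 0.570·1270/(2·5.67×10⁻⁸) = 6.384×10⁹ K⁴.
T = (6.384×10⁹)^(1/4).

T ≈ 283 K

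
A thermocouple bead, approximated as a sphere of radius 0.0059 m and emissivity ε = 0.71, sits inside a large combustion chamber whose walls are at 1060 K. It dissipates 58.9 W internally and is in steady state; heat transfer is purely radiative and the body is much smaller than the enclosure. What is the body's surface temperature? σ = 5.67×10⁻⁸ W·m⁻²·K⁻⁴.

For a small grey body in a large enclosure, net radiated power = εσA(T⁴ − T_w⁴).
Steady state: P = εσA(T⁴ − T_w⁴) with A = 4πr² = 4.374×10⁻⁴ m².
T⁴ = P/(εσA) + T_w⁴ = 58.9/(0.71·5.67×10⁻⁸·4.374×10⁻⁴) + (1060)⁴
    = 3.345×10¹² + 1.262×10¹² = 4.607×10¹² K⁴.

T ≈ 1470 K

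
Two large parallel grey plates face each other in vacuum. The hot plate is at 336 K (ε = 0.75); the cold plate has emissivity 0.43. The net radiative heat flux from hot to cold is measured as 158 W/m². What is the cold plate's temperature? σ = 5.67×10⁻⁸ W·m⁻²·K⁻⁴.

T₂ ≈ 270 K

q = σ(T₁⁴ − T₂⁴)/(1/ε₁ + 1/ε₂ − 1); denominator = 2.659.
T₂⁴ = T₁⁴ − q·(1/ε₁+1/ε₂−1)/σ = 1.275×10¹⁰ − 158·2.659/5.67×10⁻⁸
    = 5.336×10⁹ K⁴.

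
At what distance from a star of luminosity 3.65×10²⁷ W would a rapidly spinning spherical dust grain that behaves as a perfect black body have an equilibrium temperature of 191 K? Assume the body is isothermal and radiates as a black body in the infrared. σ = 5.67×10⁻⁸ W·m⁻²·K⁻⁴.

For an isothermal black-emitting sphere, (1−a)S·πr² = σ·4πr²·T⁴ ⇒ S = 4σT⁴/(1−a).
S = 4·5.67×10⁻⁸·(191)⁴/1.00 = 301.8 W/m².
Flux falls as S = L/(4πd²), so d = √(L/(4πS)) = √(3.65×10²⁷/(4π·301.8)).

d ≈ 9.81×10¹¹ m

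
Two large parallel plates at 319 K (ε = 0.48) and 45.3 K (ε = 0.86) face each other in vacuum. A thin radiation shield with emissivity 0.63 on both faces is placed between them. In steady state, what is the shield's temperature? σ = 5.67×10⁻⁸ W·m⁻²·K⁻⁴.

In steady state the net flux on the hot side equals that on the cold side.
σ(T₁⁴−T_s⁴)/D₁ = σ(T_s⁴−T₂⁴)/D₂, with D₁ = 1/ε₁+1/ε_s−1 = 2.671, D₂ = 1/ε_s+1/ε₂−1 = 1.750.
Solve for T_s⁴: T_s⁴ = (D₂·T₁⁴ + D₁·T₂⁴)/(D₁+D₂) = 4.102×10⁹ K⁴.

T_s ≈ 253 K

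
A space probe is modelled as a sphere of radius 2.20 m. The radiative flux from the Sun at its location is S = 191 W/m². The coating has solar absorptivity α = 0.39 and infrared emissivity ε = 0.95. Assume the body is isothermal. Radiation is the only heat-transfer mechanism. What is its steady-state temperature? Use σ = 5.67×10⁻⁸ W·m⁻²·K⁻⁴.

At equilibrium, absorbed power = emitted power.
Absorbing cross-section = πr² = 15.21 m²; emitting surface = 4πr² = 60.82 m² (ratio 4).
αS·A_cross = εσ·A_surf·T⁴  ⇒  T⁴ = αS/(ε·4σ).
T⁴ = 0.390·191/(0.95·4·5.67×10⁻⁸) = 3.457×10⁸ K⁴.
T = (3.457×10⁸)^(1/4).

T ≈ 136 K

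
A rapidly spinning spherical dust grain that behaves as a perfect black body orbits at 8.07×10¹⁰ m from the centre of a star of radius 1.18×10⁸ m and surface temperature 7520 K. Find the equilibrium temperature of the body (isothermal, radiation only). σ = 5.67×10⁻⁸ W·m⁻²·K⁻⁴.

The star's surface emits σT_*⁴; at distance d the flux is S = σT_*⁴(R_*/d)².
S = 5.67×10⁻⁸·(7520)⁴·(1.18×10⁸/8.07×10¹⁰)² = 387.7 W/m².
For an isothermal sphere T⁴ = (1−a)S/(4σ) = 1.709×10⁹ K⁴.

T ≈ 203 K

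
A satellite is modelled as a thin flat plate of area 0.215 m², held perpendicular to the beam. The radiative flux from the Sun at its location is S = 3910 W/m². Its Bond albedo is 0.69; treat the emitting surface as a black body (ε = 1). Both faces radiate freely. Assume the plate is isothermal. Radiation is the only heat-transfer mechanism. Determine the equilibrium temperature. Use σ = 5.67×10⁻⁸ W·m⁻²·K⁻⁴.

At equilibrium, absorbed power = emitted power.
Absorbing cross-section = A = 0.2150 m²; emitting surface = 2A = 0.4300 m² (ratio 2).
(1−a)S·A_cross = εσ·A_surf·T⁴  ⇒  T⁴ = (1−a)S/(2σ).
T⁴ = 0.310·3910/(2·5.67×10⁻⁸) = 1.069×10¹⁰ K⁴.
T = (1.069×10¹⁰)^(1/4).

T ≈ 322 K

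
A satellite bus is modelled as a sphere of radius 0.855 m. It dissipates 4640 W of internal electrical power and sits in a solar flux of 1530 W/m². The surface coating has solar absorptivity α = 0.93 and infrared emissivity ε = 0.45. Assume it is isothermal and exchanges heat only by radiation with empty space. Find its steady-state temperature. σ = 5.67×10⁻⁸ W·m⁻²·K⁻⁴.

T ≈ 429 K

At steady state, absorbed solar power + internal power = radiated power.
Absorbed: α·S·A_cross = 0.93·1530·2.297 = 3268 W (cross-section πr²).
Total input = 3268 + 4640 = 7908 W.
Radiated: εσ·A_surf·T⁴ with A_surf = 4πr² = 9.186 m².
T⁴ = 7908/(0.45·5.67×10⁻⁸·9.186) = 3.374×10¹⁰ K⁴.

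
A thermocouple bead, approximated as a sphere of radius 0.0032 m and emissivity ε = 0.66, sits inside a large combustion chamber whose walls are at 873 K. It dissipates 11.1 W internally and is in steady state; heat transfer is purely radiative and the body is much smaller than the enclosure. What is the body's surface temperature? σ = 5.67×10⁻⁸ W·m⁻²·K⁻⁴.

T ≈ 1300 K

For a small grey body in a large enclosure, net radiated power = εσA(T⁴ − T_w⁴).
Steady state: P = εσA(T⁴ − T_w⁴) with A = 4πr² = 1.287×10⁻⁴ m².
T⁴ = P/(εσA) + T_w⁴ = 11.1/(0.66·5.67×10⁻⁸·1.287×10⁻⁴) + (873)⁴
    = 2.305×10¹² + 5.808×10¹¹ = 2.886×10¹² K⁴.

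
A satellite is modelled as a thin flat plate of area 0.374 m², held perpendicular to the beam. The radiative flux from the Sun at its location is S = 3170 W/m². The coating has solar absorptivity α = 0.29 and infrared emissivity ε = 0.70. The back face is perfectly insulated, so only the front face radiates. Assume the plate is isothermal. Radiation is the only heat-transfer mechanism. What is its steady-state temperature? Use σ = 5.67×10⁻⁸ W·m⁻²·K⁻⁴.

At equilibrium, absorbed power = emitted power.
Absorbing cross-section = A = 0.3740 m²; emitting surface = A = 0.3740 m² (ratio 1).
αS·A_cross = εσ·A_surf·T⁴  ⇒  T⁴ = αS/(ε·1σ).
T⁴ = 0.290·3170/(0.70·1·5.67×10⁻⁸) = 2.316×10¹⁰ K⁴.
T = (2.316×10¹⁰)^(1/4).

T ≈ 390 K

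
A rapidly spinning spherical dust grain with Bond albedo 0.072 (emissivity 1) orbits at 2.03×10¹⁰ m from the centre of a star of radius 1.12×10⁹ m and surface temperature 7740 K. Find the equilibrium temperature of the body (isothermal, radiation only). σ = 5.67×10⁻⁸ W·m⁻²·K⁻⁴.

The star's surface emits σT_*⁴; at distance d the flux is S = σT_*⁴(R_*/d)².
S = 5.67×10⁻⁸·(7740)⁴·(1.12×10⁹/2.03×10¹⁰)² = 6.194×10⁵ W/m².
For an isothermal sphere T⁴ = (1−a)S/(4σ) = 2.535×10¹² K⁴.

T ≈ 1260 K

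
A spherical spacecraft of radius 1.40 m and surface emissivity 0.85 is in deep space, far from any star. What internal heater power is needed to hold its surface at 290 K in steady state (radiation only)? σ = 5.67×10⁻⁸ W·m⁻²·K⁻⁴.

P = εσ·4πr²·T⁴.
4πr² = 24.63 m²; T⁴ = 7.073×10⁹ K⁴.
P = 0.85·5.67×10⁻⁸·24.63·7.073×10⁹.

P ≈ 8400 W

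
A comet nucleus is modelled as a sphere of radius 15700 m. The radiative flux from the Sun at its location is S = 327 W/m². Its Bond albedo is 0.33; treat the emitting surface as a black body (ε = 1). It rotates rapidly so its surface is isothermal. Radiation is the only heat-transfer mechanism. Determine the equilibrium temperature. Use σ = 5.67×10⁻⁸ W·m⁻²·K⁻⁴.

At equilibrium, absorbed power = emitted power.
Absorbing cross-section = πr² = 7.744×10⁸ m²; emitting surface = 4πr² = 3.097×10⁹ m² (ratio 4).
(1−a)S·A_cross = εσ·A_surf·T⁴  ⇒  T⁴ = (1−a)S/(4σ).
T⁴ = 0.670·327/(4·5.67×10⁻⁸) = 9.660×10⁸ K⁴.
T = (9.660×10⁸)^(1/4).

T ≈ 176 K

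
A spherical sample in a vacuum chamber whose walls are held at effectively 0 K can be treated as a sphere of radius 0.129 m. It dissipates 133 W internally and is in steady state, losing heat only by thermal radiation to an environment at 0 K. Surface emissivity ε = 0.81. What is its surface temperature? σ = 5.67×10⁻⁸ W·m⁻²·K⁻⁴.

Steady state: internal power = radiated power, P = εσA T⁴.
Radiating area A = 4πr² = 0.2091 m².
T⁴ = P/(εσA) = 133/(0.81·5.67×10⁻⁸·0.2091) = 1.385×10¹⁰ K⁴.
T = (1.385×10¹⁰)^(1/4).

T ≈ 343 K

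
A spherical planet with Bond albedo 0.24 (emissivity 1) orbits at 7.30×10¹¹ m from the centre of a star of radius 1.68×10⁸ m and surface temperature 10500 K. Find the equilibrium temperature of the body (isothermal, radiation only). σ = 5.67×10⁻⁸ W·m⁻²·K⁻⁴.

T ≈ 105 K

The star's surface emits σT_*⁴; at distance d the flux is S = σT_*⁴(R_*/d)².
S = 5.67×10⁻⁸·(10500)⁴·(1.68×10⁸/7.30×10¹¹)² = 36.50 W/m².
For an isothermal sphere T⁴ = (1−a)S/(4σ) = 1.223×10⁸ K⁴.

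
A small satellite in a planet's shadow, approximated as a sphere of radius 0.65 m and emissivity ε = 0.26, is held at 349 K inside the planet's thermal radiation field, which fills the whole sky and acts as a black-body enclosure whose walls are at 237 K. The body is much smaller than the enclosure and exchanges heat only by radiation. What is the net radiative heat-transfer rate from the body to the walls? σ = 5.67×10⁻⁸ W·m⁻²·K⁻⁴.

P_net ≈ 914 W

For a small grey body in a large enclosure: P_net = εσA(T_body⁴ − T_wall⁴).
A = 4πr² = 5.309 m²; T_body⁴ − T_wall⁴ = 1.484×10¹⁰ − 3.155×10⁹ = 1.168×10¹⁰ K⁴.
|P_net| = 0.26·5.67×10⁻⁸·5.309·1.168×10¹⁰.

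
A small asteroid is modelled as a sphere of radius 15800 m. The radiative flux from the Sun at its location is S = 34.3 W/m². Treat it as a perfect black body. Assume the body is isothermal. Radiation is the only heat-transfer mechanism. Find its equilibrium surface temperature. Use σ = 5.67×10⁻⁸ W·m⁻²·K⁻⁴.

T ≈ 111 K

At equilibrium, absorbed power = emitted power.
Absorbing cross-section = πr² = 7.843×10⁸ m²; emitting surface = 4πr² = 3.137×10⁹ m² (ratio 4).
S·A_cross = εσ·A_surf·T⁴  ⇒  T⁴ = S/(4σ).
T⁴ = 1.00·34.3/(4·5.67×10⁻⁸) = 1.512×10⁸ K⁴.
T = (1.512×10⁸)^(1/4).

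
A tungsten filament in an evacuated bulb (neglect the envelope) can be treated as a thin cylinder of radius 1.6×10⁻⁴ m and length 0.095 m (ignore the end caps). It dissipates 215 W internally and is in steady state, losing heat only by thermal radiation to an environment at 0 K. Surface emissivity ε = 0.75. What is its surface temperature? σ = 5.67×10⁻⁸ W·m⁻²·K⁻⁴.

T ≈ 2700 K

Steady state: internal power = radiated power, P = εσA T⁴.
Radiating area A = 2πrL = 9.550×10⁻⁵ m².
T⁴ = P/(εσA) = 215/(0.75·5.67×10⁻⁸·9.550×10⁻⁵) = 5.294×10¹³ K⁴.
T = (5.294×10¹³)^(1/4).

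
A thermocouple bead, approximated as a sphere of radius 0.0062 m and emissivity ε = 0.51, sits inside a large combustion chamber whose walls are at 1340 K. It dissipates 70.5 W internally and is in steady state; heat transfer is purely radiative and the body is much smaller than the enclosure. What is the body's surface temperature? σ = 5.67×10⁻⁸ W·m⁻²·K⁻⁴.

For a small grey body in a large enclosure, net radiated power = εσA(T⁴ − T_w⁴).
Steady state: P = εσA(T⁴ − T_w⁴) with A = 4πr² = 4.831×10⁻⁴ m².
T⁴ = P/(εσA) + T_w⁴ = 70.5/(0.51·5.67×10⁻⁸·4.831×10⁻⁴) + (1340)⁴
    = 5.047×10¹² + 3.224×10¹² = 8.271×10¹² K⁴.

T ≈ 1700 K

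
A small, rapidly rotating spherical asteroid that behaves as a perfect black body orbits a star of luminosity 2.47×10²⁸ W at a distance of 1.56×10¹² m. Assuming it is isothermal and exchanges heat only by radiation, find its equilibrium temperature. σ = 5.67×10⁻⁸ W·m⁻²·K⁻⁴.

First find the stellar flux at distance d: S = L/(4πd²) = 2.47×10²⁸/(4π·(1.56×10¹²)²) = 807.7 W/m².
For an isothermal sphere, absorbed (1−a)S·πr² = emitted σ·4πr²·T⁴, so T⁴ = (1−a)S/(4σ).
T⁴ = 1.00·807.7/(4·5.67×10⁻⁸) = 3.561×10⁹ K⁴.

T ≈ 244 K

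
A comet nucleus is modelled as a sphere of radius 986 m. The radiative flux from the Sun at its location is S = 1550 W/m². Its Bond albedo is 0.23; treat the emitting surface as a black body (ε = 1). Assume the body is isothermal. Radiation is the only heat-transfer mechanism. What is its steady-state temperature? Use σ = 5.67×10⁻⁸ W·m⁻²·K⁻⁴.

T ≈ 269 K

At equilibrium, absorbed power = emitted power.
Absorbing cross-section = πr² = 3.054×10⁶ m²; emitting surface = 4πr² = 1.222×10⁷ m² (ratio 4).
(1−a)S·A_cross = εσ·A_surf·T⁴  ⇒  T⁴ = (1−a)S/(4σ).
T⁴ = 0.770·1550/(4·5.67×10⁻⁸) = 5.262×10⁹ K⁴.
T = (5.262×10⁹)^(1/4).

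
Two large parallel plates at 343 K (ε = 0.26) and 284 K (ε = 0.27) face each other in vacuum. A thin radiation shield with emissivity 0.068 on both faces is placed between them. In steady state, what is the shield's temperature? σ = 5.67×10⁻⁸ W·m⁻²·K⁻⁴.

T_s ≈ 317 K

In steady state the net flux on the hot side equals that on the cold side.
σ(T₁⁴−T_s⁴)/D₁ = σ(T_s⁴−T₂⁴)/D₂, with D₁ = 1/ε₁+1/ε_s−1 = 17.55, D₂ = 1/ε_s+1/ε₂−1 = 17.41.
Solve for T_s⁴: T_s⁴ = (D₂·T₁⁴ + D₁·T₂⁴)/(D₁+D₂) = 1.016×10¹⁰ K⁴.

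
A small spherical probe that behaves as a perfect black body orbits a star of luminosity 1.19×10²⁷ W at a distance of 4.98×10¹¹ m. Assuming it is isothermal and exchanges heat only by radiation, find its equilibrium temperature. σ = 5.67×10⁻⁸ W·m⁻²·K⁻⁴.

T ≈ 203 K

First find the stellar flux at distance d: S = L/(4πd²) = 1.19×10²⁷/(4π·(4.98×10¹¹)²) = 381.8 W/m².
For an isothermal sphere, absorbed (1−a)S·πr² = emitted σ·4πr²·T⁴, so T⁴ = (1−a)S/(4σ).
T⁴ = 1.00·381.8/(4·5.67×10⁻⁸) = 1.684×10⁹ K⁴.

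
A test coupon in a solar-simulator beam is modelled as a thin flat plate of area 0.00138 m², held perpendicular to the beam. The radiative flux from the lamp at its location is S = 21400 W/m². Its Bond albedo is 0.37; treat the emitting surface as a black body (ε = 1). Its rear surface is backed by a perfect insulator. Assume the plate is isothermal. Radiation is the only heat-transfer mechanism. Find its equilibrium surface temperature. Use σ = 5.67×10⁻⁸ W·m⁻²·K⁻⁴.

T ≈ 698 K

At equilibrium, absorbed power = emitted power.
Absorbing cross-section = A = 0.001380 m²; emitting surface = A = 0.001380 m² (ratio 1).
(1−a)S·A_cross = εσ·A_surf·T⁴  ⇒  T⁴ = (1−a)S/(1σ).
T⁴ = 0.630·21400/(1·5.67×10⁻⁸) = 2.378×10¹¹ K⁴.
T = (2.378×10¹¹)^(1/4).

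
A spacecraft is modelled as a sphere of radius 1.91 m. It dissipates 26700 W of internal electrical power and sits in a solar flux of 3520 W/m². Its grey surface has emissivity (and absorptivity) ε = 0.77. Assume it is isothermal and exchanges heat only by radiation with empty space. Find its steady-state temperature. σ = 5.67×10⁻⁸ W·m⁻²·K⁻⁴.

T ≈ 412 K

At steady state, absorbed solar power + internal power = radiated power.
Absorbed: α·S·A_cross = 0.77·3520·11.46 = 31060 W (cross-section πr²).
Total input = 31060 + 26700 = 57760 W.
Radiated: εσ·A_surf·T⁴ with A_surf = 4πr² = 45.84 m².
T⁴ = 57760/(0.77·5.67×10⁻⁸·45.84) = 2.886×10¹⁰ K⁴.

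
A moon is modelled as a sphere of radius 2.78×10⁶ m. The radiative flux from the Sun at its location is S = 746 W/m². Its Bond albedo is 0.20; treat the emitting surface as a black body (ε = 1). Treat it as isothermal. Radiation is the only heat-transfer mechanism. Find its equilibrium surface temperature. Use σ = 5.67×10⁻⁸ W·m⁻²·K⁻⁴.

At equilibrium, absorbed power = emitted power.
Absorbing cross-section = πr² = 2.428×10¹³ m²; emitting surface = 4πr² = 9.712×10¹³ m² (ratio 4).
(1−a)S·A_cross = εσ·A_surf·T⁴  ⇒  T⁴ = (1−a)S/(4σ).
T⁴ = 0.800·746/(4·5.67×10⁻⁸) = 2.631×10⁹ K⁴.
T = (2.631×10⁹)^(1/4).

T ≈ 226 K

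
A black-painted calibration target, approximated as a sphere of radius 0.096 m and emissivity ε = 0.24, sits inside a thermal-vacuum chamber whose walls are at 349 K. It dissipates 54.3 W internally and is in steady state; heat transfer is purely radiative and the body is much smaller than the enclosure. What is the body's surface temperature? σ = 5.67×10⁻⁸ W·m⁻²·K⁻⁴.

T ≈ 471 K

For a small grey body in a large enclosure, net radiated power = εσA(T⁴ − T_w⁴).
Steady state: P = εσA(T⁴ − T_w⁴) with A = 4πr² = 0.1158 m².
T⁴ = P/(εσA) + T_w⁴ = 54.3/(0.24·5.67×10⁻⁸·0.1158) + (349)⁴
    = 3.446×10¹⁰ + 1.484×10¹⁰ = 4.929×10¹⁰ K⁴.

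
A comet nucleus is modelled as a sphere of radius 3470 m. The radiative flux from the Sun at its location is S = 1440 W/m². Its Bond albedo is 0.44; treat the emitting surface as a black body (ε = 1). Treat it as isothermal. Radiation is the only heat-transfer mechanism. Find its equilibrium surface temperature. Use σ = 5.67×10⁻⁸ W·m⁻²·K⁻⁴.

T ≈ 244 K

At equilibrium, absorbed power = emitted power.
Absorbing cross-section = πr² = 3.783×10⁷ m²; emitting surface = 4πr² = 1.513×10⁸ m² (ratio 4).
(1−a)S·A_cross = εσ·A_surf·T⁴  ⇒  T⁴ = (1−a)S/(4σ).
T⁴ = 0.560·1440/(4·5.67×10⁻⁸) = 3.556×10⁹ K⁴.
T = (3.556×10⁹)^(1/4).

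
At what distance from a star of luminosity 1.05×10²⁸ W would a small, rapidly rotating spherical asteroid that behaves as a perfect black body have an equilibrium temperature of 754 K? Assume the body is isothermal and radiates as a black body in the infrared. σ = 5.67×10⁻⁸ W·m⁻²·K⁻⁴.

d ≈ 1.07×10¹¹ m

For an isothermal black-emitting sphere, (1−a)S·πr² = σ·4πr²·T⁴ ⇒ S = 4σT⁴/(1−a).
S = 4·5.67×10⁻⁸·(754)⁴/1.00 = 73300 W/m².
Flux falls as S = L/(4πd²), so d = √(L/(4πS)) = √(1.05×10²⁸/(4π·73300)).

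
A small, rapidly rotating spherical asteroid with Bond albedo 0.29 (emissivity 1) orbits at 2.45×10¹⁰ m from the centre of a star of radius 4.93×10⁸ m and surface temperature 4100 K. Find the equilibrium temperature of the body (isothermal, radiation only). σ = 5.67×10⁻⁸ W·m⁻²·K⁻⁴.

T ≈ 378 K

The star's surface emits σT_*⁴; at distance d the flux is S = σT_*⁴(R_*/d)².
S = 5.67×10⁻⁸·(4100)⁴·(4.93×10⁸/2.45×10¹⁰)² = 6488 W/m².
For an isothermal sphere T⁴ = (1−a)S/(4σ) = 2.031×10¹⁰ K⁴.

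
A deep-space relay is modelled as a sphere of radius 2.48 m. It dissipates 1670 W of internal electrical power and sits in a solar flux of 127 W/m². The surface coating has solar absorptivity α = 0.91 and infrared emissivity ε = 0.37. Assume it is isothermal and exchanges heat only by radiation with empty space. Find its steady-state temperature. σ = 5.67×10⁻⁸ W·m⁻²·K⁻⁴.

At steady state, absorbed solar power + internal power = radiated power.
Absorbed: α·S·A_cross = 0.91·127·19.32 = 2233 W (cross-section πr²).
Total input = 2233 + 1670 = 3903 W.
Radiated: εσ·A_surf·T⁴ with A_surf = 4πr² = 77.29 m².
T⁴ = 3903/(0.37·5.67×10⁻⁸·77.29) = 2.407×10⁹ K⁴.

T ≈ 222 K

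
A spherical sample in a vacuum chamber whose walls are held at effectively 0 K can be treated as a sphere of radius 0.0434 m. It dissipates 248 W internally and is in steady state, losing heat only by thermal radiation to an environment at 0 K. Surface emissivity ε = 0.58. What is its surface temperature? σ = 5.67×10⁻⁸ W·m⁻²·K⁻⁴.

Steady state: internal power = radiated power, P = εσA T⁴.
Radiating area A = 4πr² = 0.02367 m².
T⁴ = P/(εσA) = 248/(0.58·5.67×10⁻⁸·0.02367) = 3.186×10¹¹ K⁴.
T = (3.186×10¹¹)^(1/4).

T ≈ 751 K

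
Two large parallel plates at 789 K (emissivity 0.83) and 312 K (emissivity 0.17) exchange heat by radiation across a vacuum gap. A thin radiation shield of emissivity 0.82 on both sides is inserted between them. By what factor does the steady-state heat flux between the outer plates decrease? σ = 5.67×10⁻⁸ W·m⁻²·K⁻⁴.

factor ≈ 1.24

Without shield: q₀ = σΔ(T⁴)/(1/ε₁+1/ε₂−1) with denominator 6.087.
With shield the two gaps are in series; the resistances add: (1/ε₁+1/ε_s−1)+(1/ε_s+1/ε₂−1) = 1.424+6.102 = 7.526.
Heat-flux ratio q₀/q = 7.526/6.087.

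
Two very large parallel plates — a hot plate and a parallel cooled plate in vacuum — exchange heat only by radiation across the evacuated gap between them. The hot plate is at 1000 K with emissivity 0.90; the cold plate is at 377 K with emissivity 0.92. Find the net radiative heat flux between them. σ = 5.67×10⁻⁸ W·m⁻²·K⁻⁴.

q ≈ 46400 W/m²

For two infinite grey parallel plates, q = σ(T₁⁴ − T₂⁴)/(1/ε₁ + 1/ε₂ − 1).
T₁⁴ − T₂⁴ = 1.000×10¹² − 2.020×10¹⁰ = 9.798×10¹¹ K⁴.
1/ε₁ + 1/ε₂ − 1 = 1.111 + 1.087 − 1 = 1.198.
q = 5.67×10⁻⁸ × 9.798×10¹¹ / 1.198.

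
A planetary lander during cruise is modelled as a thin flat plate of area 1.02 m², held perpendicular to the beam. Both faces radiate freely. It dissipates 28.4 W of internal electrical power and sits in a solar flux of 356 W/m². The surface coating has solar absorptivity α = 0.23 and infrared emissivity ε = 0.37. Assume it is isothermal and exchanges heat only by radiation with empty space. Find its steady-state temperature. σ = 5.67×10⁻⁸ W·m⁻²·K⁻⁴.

T ≈ 226 K

At steady state, absorbed solar power + internal power = radiated power.
Absorbed: α·S·A_cross = 0.23·356·1.020 = 83.52 W (cross-section A).
Total input = 83.52 + 28.4 = 111.9 W.
Radiated: εσ·A_surf·T⁴ with A_surf = 2A = 2.040 m².
T⁴ = 111.9/(0.37·5.67×10⁻⁸·2.040) = 2.615×10⁹ K⁴.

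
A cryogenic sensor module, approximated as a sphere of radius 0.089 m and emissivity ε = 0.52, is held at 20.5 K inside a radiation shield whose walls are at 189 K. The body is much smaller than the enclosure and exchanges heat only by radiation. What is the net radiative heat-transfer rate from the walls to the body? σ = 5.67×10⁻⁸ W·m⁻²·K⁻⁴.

For a small grey body in a large enclosure: P_net = εσA(T_body⁴ − T_wall⁴).
A = 4πr² = 0.09954 m²; T_body⁴ − T_wall⁴ = 1.766×10⁵ − 1.276×10⁹ = -1.276×10⁹ K⁴.
|P_net| = 0.52·5.67×10⁻⁸·0.09954·1.276×10⁹.

P_net ≈ 3.74 W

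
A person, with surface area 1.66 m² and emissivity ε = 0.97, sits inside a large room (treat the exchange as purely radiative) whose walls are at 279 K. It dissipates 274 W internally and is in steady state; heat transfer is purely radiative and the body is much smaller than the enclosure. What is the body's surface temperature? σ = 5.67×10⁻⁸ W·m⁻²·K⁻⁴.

For a small grey body in a large enclosure, net radiated power = εσA(T⁴ − T_w⁴).
Steady state: P = εσA(T⁴ − T_w⁴) with A = 1.66 m².
T⁴ = P/(εσA) + T_w⁴ = 274/(0.97·5.67×10⁻⁸·1.660) + (279)⁴
    = 3.001×10⁹ + 6.059×10⁹ = 9.060×10⁹ K⁴.

T ≈ 309 K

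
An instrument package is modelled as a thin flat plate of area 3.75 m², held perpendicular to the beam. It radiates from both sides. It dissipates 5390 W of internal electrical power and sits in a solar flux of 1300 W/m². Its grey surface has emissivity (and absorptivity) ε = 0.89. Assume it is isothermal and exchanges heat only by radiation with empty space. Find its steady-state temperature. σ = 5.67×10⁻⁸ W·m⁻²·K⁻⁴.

At steady state, absorbed solar power + internal power = radiated power.
Absorbed: α·S·A_cross = 0.89·1300·3.750 = 4339 W (cross-section A).
Total input = 4339 + 5390 = 9729 W.
Radiated: εσ·A_surf·T⁴ with A_surf = 2A = 7.500 m².
T⁴ = 9729/(0.89·5.67×10⁻⁸·7.500) = 2.571×10¹⁰ K⁴.

T ≈ 400 K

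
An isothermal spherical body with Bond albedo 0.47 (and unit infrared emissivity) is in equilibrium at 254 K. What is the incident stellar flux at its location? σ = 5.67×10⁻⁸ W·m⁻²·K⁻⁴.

S ≈ 1780 W/m²

(1−a)S·πr² = σ·4πr²·T⁴ ⇒ S = 4σT⁴/(1−a).
S = 4·5.67×10⁻⁸·4.162×10⁹/0.530.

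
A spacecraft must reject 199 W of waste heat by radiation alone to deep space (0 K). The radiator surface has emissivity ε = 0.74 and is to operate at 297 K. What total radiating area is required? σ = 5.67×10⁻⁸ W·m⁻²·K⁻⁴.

P = εσA T⁴ ⇒ A = P/(εσT⁴).
T⁴ = 7.781×10⁹ K⁴.
A = 199/(0.74 × 5.67×10⁻⁸ × 7.781×10⁹).

A ≈ 0.610 m²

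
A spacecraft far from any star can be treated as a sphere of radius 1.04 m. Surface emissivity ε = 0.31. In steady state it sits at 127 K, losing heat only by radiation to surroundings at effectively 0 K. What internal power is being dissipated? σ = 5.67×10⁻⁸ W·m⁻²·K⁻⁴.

Steady state: P = εσA T⁴.
A = 4πr² = 13.59 m²; T⁴ = (127)⁴ = 2.601×10⁸ K⁴.
P = 0.31 × 5.67×10⁻⁸ × 13.59 × 2.601×10⁸.

P ≈ 62.1 W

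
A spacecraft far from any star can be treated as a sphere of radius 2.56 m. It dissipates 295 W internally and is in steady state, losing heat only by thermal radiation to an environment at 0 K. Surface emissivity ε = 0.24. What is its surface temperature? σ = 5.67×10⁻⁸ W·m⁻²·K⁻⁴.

T ≈ 127 K

Steady state: internal power = radiated power, P = εσA T⁴.
Radiating area A = 4πr² = 82.35 m².
T⁴ = P/(εσA) = 295/(0.24·5.67×10⁻⁸·82.35) = 2.632×10⁸ K⁴.
T = (2.632×10⁸)^(1/4).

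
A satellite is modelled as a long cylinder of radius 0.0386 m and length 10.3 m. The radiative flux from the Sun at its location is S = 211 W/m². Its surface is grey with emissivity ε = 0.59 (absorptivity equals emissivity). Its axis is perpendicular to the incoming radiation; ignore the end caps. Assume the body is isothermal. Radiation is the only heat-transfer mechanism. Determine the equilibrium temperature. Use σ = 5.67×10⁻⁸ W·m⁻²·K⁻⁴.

At equilibrium, absorbed power = emitted power.
Absorbing cross-section = 2rL = 0.7952 m²; emitting surface = 2πrL = 2.498 m² (ratio π).
εS·A_cross = εσ·A_surf·T⁴  ⇒  T⁴ = S/(πσ)   (ε cancels).
T⁴ = 211/(π·5.67×10⁻⁸) = 1.185×10⁹ K⁴.
T = (1.185×10⁹)^(1/4).

T ≈ 186 K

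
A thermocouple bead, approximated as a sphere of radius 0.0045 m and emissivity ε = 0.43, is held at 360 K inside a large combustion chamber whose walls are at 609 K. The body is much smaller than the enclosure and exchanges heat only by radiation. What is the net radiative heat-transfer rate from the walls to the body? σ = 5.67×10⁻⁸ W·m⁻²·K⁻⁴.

P_net ≈ 0.749 W

For a small grey body in a large enclosure: P_net = εσA(T_body⁴ − T_wall⁴).
A = 4πr² = 2.545×10⁻⁴ m²; T_body⁴ − T_wall⁴ = 1.680×10¹⁰ − 1.376×10¹¹ = -1.208×10¹¹ K⁴.
|P_net| = 0.43·5.67×10⁻⁸·2.545×10⁻⁴·1.208×10¹¹.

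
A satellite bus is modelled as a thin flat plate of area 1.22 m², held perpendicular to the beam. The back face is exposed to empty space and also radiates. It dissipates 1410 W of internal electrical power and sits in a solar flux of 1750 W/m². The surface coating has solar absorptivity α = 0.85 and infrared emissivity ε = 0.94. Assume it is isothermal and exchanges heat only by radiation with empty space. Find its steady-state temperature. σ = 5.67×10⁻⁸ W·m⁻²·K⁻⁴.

T ≈ 397 K

At steady state, absorbed solar power + internal power = radiated power.
Absorbed: α·S·A_cross = 0.85·1750·1.220 = 1815 W (cross-section A).
Total input = 1815 + 1410 = 3225 W.
Radiated: εσ·A_surf·T⁴ with A_surf = 2A = 2.440 m².
T⁴ = 3225/(0.94·5.67×10⁻⁸·2.440) = 2.480×10¹⁰ K⁴.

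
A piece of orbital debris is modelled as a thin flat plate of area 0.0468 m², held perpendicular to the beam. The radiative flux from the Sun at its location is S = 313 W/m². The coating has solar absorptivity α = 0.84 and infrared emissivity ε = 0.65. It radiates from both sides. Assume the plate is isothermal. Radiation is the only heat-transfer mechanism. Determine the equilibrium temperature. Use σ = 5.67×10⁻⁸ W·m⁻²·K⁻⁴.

T ≈ 244 K

At equilibrium, absorbed power = emitted power.
Absorbing cross-section = A = 0.04680 m²; emitting surface = 2A = 0.09360 m² (ratio 2).
αS·A_cross = εσ·A_surf·T⁴  ⇒  T⁴ = αS/(ε·2σ).
T⁴ = 0.840·313/(0.65·2·5.67×10⁻⁸) = 3.567×10⁹ K⁴.
T = (3.567×10⁹)^(1/4).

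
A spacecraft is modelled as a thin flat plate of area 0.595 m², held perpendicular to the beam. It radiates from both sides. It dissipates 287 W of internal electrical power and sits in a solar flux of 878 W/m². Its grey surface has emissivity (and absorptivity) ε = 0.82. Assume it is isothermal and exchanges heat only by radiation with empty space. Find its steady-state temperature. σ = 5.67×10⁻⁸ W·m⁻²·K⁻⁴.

At steady state, absorbed solar power + internal power = radiated power.
Absorbed: α·S·A_cross = 0.82·878·0.5950 = 428.4 W (cross-section A).
Total input = 428.4 + 287 = 715.4 W.
Radiated: εσ·A_surf·T⁴ with A_surf = 2A = 1.190 m².
T⁴ = 715.4/(0.82·5.67×10⁻⁸·1.190) = 1.293×10¹⁰ K⁴.

T ≈ 337 K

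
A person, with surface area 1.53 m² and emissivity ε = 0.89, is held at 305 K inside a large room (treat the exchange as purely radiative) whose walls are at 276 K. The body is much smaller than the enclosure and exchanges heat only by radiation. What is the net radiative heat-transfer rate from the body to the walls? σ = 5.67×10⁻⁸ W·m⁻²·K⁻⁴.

P_net ≈ 220 W

For a small grey body in a large enclosure: P_net = εσA(T_body⁴ − T_wall⁴).
A = 1.53 m²; T_body⁴ − T_wall⁴ = 8.654×10⁹ − 5.803×10⁹ = 2.851×10⁹ K⁴.
|P_net| = 0.89·5.67×10⁻⁸·1.530·2.851×10⁹.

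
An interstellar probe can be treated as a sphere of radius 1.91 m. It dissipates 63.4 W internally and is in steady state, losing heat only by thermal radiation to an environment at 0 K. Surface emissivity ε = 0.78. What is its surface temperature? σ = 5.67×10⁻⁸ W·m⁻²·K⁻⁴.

Steady state: internal power = radiated power, P = εσA T⁴.
Radiating area A = 4πr² = 45.84 m².
T⁴ = P/(εσA) = 63.4/(0.78·5.67×10⁻⁸·45.84) = 3.127×10⁷ K⁴.
T = (3.127×10⁷)^(1/4).

T ≈ 74.8 K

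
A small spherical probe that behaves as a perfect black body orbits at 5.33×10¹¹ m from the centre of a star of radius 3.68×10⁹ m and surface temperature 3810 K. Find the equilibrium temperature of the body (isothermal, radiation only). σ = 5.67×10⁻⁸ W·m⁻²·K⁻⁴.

T ≈ 224 K

The star's surface emits σT_*⁴; at distance d the flux is S = σT_*⁴(R_*/d)².
S = 5.67×10⁻⁸·(3810)⁴·(3.68×10⁹/5.33×10¹¹)² = 569.5 W/m².
For an isothermal sphere T⁴ = (1−a)S/(4σ) = 2.511×10⁹ K⁴.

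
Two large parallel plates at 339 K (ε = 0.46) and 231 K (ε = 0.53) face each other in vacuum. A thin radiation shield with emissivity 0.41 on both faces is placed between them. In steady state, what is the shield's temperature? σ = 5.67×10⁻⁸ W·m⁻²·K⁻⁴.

T_s ≈ 297 K

In steady state the net flux on the hot side equals that on the cold side.
σ(T₁⁴−T_s⁴)/D₁ = σ(T_s⁴−T₂⁴)/D₂, with D₁ = 1/ε₁+1/ε_s−1 = 3.613, D₂ = 1/ε_s+1/ε₂−1 = 3.326.
Solve for T_s⁴: T_s⁴ = (D₂·T₁⁴ + D₁·T₂⁴)/(D₁+D₂) = 7.813×10⁹ K⁴.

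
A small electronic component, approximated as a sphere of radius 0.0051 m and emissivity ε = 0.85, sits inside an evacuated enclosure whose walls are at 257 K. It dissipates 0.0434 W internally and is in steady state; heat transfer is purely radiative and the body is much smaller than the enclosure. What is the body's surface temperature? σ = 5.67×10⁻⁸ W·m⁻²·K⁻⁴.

For a small grey body in a large enclosure, net radiated power = εσA(T⁴ − T_w⁴).
Steady state: P = εσA(T⁴ − T_w⁴) with A = 4πr² = 3.269×10⁻⁴ m².
T⁴ = P/(εσA) + T_w⁴ = 0.0434/(0.85·5.67×10⁻⁸·3.269×10⁻⁴) + (257)⁴
    = 2.755×10⁹ + 4.362×10⁹ = 7.118×10⁹ K⁴.

T ≈ 290 K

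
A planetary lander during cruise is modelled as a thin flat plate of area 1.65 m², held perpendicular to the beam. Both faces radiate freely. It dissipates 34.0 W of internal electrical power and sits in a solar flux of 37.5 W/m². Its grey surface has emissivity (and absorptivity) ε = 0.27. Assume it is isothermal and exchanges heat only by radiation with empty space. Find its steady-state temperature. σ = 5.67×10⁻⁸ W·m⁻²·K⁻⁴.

T ≈ 178 K

At steady state, absorbed solar power + internal power = radiated power.
Absorbed: α·S·A_cross = 0.27·37.5·1.650 = 16.71 W (cross-section A).
Total input = 16.71 + 34.0 = 50.71 W.
Radiated: εσ·A_surf·T⁴ with A_surf = 2A = 3.300 m².
T⁴ = 50.71/(0.27·5.67×10⁻⁸·3.300) = 1.004×10⁹ K⁴.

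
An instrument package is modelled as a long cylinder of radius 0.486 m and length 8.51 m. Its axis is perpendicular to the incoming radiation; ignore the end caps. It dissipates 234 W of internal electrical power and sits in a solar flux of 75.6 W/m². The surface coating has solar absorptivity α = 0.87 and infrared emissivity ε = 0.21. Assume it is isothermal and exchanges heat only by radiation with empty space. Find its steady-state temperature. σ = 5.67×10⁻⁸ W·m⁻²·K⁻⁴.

At steady state, absorbed solar power + internal power = radiated power.
Absorbed: α·S·A_cross = 0.87·75.6·8.272 = 544.0 W (cross-section 2rL).
Total input = 544.0 + 234 = 778.0 W.
Radiated: εσ·A_surf·T⁴ with A_surf = 2πrL = 25.99 m².
T⁴ = 778.0/(0.21·5.67×10⁻⁸·25.99) = 2.515×10⁹ K⁴.

T ≈ 224 K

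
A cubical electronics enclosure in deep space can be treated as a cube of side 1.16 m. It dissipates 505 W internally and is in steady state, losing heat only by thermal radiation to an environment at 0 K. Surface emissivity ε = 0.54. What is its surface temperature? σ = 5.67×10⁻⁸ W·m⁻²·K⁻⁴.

Steady state: internal power = radiated power, P = εσA T⁴.
Radiating area A = 6L² = 8.074 m².
T⁴ = P/(εσA) = 505/(0.54·5.67×10⁻⁸·8.074) = 2.043×10⁹ K⁴.
T = (2.043×10⁹)^(1/4).

T ≈ 213 K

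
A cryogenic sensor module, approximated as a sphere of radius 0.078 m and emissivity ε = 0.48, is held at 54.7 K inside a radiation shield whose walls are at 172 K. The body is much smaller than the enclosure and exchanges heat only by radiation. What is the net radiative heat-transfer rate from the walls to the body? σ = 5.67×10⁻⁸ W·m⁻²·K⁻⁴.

P_net ≈ 1.80 W

For a small grey body in a large enclosure: P_net = εσA(T_body⁴ − T_wall⁴).
A = 4πr² = 0.07645 m²; T_body⁴ − T_wall⁴ = 8.953×10⁶ − 8.752×10⁸ = -8.663×10⁸ K⁴.
|P_net| = 0.48·5.67×10⁻⁸·0.07645·8.663×10⁸.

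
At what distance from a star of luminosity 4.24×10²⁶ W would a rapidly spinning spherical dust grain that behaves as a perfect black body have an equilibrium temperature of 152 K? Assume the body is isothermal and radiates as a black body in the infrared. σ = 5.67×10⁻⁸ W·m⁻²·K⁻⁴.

For an isothermal black-emitting sphere, (1−a)S·πr² = σ·4πr²·T⁴ ⇒ S = 4σT⁴/(1−a).
S = 4·5.67×10⁻⁸·(152)⁴/1.00 = 121.1 W/m².
Flux falls as S = L/(4πd²), so d = √(L/(4πS)) = √(4.24×10²⁶/(4π·121.1)).

d ≈ 5.28×10¹¹ m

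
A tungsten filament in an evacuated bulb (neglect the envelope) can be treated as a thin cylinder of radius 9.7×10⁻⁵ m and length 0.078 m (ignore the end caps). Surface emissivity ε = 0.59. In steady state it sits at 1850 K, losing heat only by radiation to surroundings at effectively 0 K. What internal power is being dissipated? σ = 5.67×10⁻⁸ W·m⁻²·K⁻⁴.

Steady state: P = εσA T⁴.
A = 2πrL = 4.754×10⁻⁵ m²; T⁴ = (1850)⁴ = 1.171×10¹³ K⁴.
P = 0.59 × 5.67×10⁻⁸ × 4.754×10⁻⁵ × 1.171×10¹³.

P ≈ 18.6 W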